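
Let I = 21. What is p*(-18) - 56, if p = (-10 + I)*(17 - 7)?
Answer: -2036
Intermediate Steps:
p = 110 (p = (-10 + 21)*(17 - 7) = 11*10 = 110)
p*(-18) - 56 = 110*(-18) - 56 = -1980 - 56 = -2036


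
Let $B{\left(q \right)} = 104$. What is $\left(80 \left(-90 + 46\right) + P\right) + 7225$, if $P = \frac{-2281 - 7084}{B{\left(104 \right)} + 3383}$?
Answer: $\frac{12909970}{3487} \approx 3702.3$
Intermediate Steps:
$P = - \frac{9365}{3487}$ ($P = \frac{-2281 - 7084}{104 + 3383} = - \frac{9365}{3487} \approx -2.6857$)
$\left(80 \left(-90 + 46\right) + P\right) + 7225 = \left(80 \left(-90 + 46\right) - \frac{9365}{3487}\right) + 7225 = \left(80 \left(-44\right) - \frac{9365}{3487}\right) + 7225 = \left(-3520 - \frac{9365}{3487}\right) + 7225 = - \frac{12283605}{3487} + 7225 = \frac{12909970}{3487}$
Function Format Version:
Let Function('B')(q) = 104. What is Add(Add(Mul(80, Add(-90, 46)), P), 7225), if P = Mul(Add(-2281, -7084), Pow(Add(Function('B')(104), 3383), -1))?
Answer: Rational(12909970, 3487) ≈ 3702.3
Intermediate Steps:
P = Rational(-9365, 3487) (P = Mul(Add(-2281, -7084), Pow(Add(104, 3383), -1)) = Mul(-9365, Pow(3487, -1)) = Mul(-9365, Rational(1, 3487)) = Rational(-9365, 3487) ≈ -2.6857)
Add(Add(Mul(80, Add(-90, 46)), P), 7225) = Add(Add(Mul(80, Add(-90, 46)), Rational(-9365, 3487)), 7225) = Add(Add(Mul(80, -44), Rational(-9365, 3487)), 7225) = Add(Add(-3520, Rational(-9365, 3487)), 7225) = Add(Rational(-12283605, 3487), 7225) = Rational(12909970, 3487)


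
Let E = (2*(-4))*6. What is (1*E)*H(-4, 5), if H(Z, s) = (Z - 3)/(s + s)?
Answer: 168/5 ≈ 33.600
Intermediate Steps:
H(Z, s) = (-3 + Z)/(2*s) (H(Z, s) = (-3 + Z)/((2*s)) = (-3 + Z)*(1/(2*s)) = (-3 + Z)/(2*s))
E = -48 (E = -8*6 = -48)
(1*E)*H(-4, 5) = (1*(-48))*((½)*(-3 - 4)/5) = -24*(-7)/5 = -48*(-7/10) = 168/5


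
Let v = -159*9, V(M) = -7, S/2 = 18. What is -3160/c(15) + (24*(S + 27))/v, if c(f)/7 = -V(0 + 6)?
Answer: -170224/2597 ≈ -65.546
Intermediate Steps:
S = 36 (S = 2*18 = 36)
c(f) = 49 (c(f) = 7*(-1*(-7)) = 7*7 = 49)
v = -1431
-3160/c(15) + (24*(S + 27))/v = -3160/49 + (24*(36 + 27))/(-1431) = -3160*1/49 + (24*63)*(-1/1431) = -3160/49 + 1512*(-1/1431) = -3160/49 - 56/53 = -170224/2597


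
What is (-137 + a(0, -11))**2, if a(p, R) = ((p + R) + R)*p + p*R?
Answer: 18769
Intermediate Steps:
a(p, R) = R*p + p*(p + 2*R) (a(p, R) = ((R + p) + R)*p + R*p = (p + 2*R)*p + R*p = p*(p + 2*R) + R*p = R*p + p*(p + 2*R))
(-137 + a(0, -11))**2 = (-137 + 0*(0 + 3*(-11)))**2 = (-137 + 0*(0 - 33))**2 = (-137 + 0*(-33))**2 = (-137 + 0)**2 = (-137)**2 = 18769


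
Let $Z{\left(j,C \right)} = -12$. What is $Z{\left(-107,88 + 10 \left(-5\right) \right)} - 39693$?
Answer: $-39705$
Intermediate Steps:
$Z{\left(-107,88 + 10 \left(-5\right) \right)} - 39693 = -12 - 39693 = -39705$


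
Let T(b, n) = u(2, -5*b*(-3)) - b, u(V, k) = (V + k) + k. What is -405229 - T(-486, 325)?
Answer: -391137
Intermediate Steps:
u(V, k) = V + 2*k
T(b, n) = 2 + 29*b (T(b, n) = (2 + 2*(-5*b*(-3))) - b = (2 + 2*(15*b)) - b = (2 + 30*b) - b = 2 + 29*b)
-405229 - T(-486, 325) = -405229 - (2 + 29*(-486)) = -405229 - (2 - 14094) = -405229 - 1*(-14092) = -405229 + 14092 = -391137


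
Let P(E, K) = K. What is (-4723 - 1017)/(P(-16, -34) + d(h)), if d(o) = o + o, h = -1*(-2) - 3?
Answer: 1435/9 ≈ 159.44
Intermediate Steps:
h = -1 (h = 2 - 3 = -1)
d(o) = 2*o
(-4723 - 1017)/(P(-16, -34) + d(h)) = (-4723 - 1017)/(-34 + 2*(-1)) = -5740/(-34 - 2) = -5740/(-36) = -5740*(-1/36) = 1435/9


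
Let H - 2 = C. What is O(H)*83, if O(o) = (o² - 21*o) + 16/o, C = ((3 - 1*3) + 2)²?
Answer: -21746/3 ≈ -7248.7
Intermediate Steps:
C = 4 (C = ((3 - 3) + 2)² = (0 + 2)² = 2² = 4)
H = 6 (H = 2 + 4 = 6)
O(o) = o² - 21*o + 16/o
O(H)*83 = ((16 + 6²*(-21 + 6))/6)*83 = ((16 + 36*(-15))/6)*83 = ((16 - 540)/6)*83 = ((⅙)*(-524))*83 = -262/3*83 = -21746/3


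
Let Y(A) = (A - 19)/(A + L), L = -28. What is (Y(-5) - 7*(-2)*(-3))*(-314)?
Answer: 142556/11 ≈ 12960.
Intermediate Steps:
Y(A) = (-19 + A)/(-28 + A) (Y(A) = (A - 19)/(A - 28) = (-19 + A)/(-28 + A))
(Y(-5) - 7*(-2)*(-3))*(-314) = ((-19 - 5)/(-28 - 5) - 7*(-2)*(-3))*(-314) = (-24/(-33) + 14*(-3))*(-314) = (-1/33*(-24) - 42)*(-314) = (8/11 - 42)*(-314) = -454/11*(-314) = 142556/11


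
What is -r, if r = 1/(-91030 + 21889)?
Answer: 1/69141 ≈ 1.4463e-5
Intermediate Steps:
r = -1/69141 (r = 1/(-69141) = -1/69141 ≈ -1.4463e-5)
-r = -1*(-1/69141) = 1/69141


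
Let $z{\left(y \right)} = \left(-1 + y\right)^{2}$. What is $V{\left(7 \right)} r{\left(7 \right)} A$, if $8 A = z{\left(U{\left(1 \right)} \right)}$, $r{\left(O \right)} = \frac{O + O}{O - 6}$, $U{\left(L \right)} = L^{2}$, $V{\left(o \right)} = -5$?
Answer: $0$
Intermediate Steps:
$r{\left(O \right)} = \frac{2 O}{-6 + O}$
$A = 0$ ($A = \frac{\left(-1 + 1^{2}\right)^{2}}{8} = \frac{\left(-1 + 1\right)^{2}}{8} = \frac{0^{2}}{8} = \frac{1}{8} \cdot 0 = 0$)
$V{\left(7 \right)} r{\left(7 \right)} A = - 5 \cdot 2 \cdot 7 \frac{1}{-6 + 7} \cdot 0 = - 5 \cdot 2 \cdot 7 \cdot 1^{-1} \cdot 0 = - 5 \cdot 2 \cdot 7 \cdot 1 \cdot 0 = \left(-5\right) 14 \cdot 0 = \left(-70\right) 0 = 0$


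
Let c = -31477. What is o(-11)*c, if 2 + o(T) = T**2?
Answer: -3745763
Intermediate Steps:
o(T) = -2 + T**2
o(-11)*c = (-2 + (-11)**2)*(-31477) = (-2 + 121)*(-31477) = 119*(-31477) = -3745763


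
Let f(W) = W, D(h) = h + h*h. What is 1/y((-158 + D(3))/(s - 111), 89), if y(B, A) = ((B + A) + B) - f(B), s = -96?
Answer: 207/18569 ≈ 0.011148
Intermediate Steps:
D(h) = h + h²
y(B, A) = A + B (y(B, A) = ((B + A) + B) - B = ((A + B) + B) - B = (A + 2*B) - B = A + B)
1/y((-158 + D(3))/(s - 111), 89) = 1/(89 + (-158 + 3*(1 + 3))/(-96 - 111)) = 1/(89 + (-158 + 3*4)/(-207)) = 1/(89 + (-158 + 12)*(-1/207)) = 1/(89 - 146*(-1/207)) = 1/(89 + 146/207) = 1/(18569/207) = 207/18569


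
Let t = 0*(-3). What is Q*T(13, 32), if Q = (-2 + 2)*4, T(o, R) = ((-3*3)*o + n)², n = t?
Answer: 0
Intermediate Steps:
t = 0
n = 0
T(o, R) = 81*o² (T(o, R) = ((-3*3)*o + 0)² = (-9*o + 0)² = (-9*o)² = 81*o²)
Q = 0 (Q = 0*4 = 0)
Q*T(13, 32) = 0*(81*13²) = 0*(81*169) = 0*13689 = 0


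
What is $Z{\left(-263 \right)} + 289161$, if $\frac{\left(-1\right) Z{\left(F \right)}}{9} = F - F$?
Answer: $289161$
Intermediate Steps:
$Z{\left(F \right)} = 0$ ($Z{\left(F \right)} = - 9 \left(F - F\right) = \left(-9\right) 0 = 0$)
$Z{\left(-263 \right)} + 289161 = 0 + 289161 = 289161$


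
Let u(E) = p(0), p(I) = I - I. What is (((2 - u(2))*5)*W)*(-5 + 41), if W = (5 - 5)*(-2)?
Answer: 0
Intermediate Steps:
p(I) = 0
u(E) = 0
W = 0 (W = 0*(-2) = 0)
(((2 - u(2))*5)*W)*(-5 + 41) = (((2 - 1*0)*5)*0)*(-5 + 41) = (((2 + 0)*5)*0)*36 = ((2*5)*0)*36 = (10*0)*36 = 0*36 = 0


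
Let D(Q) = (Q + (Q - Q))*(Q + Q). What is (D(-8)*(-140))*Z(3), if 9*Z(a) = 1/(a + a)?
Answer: -8960/27 ≈ -331.85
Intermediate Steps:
Z(a) = 1/(18*a) (Z(a) = 1/(9*(a + a)) = 1/(9*((2*a))) = (1/(2*a))/9 = 1/(18*a))
D(Q) = 2*Q² (D(Q) = (Q + 0)*(2*Q) = Q*(2*Q) = 2*Q²)
(D(-8)*(-140))*Z(3) = ((2*(-8)²)*(-140))*((1/18)/3) = ((2*64)*(-140))*((1/18)*(⅓)) = (128*(-140))*(1/54) = -17920*1/54 = -8960/27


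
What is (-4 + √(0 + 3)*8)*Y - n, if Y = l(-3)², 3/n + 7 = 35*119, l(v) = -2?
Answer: -22177/1386 + 32*√3 ≈ 39.425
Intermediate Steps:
n = 1/1386 (n = 3/(-7 + 35*119) = 3/(-7 + 4165) = 3/4158 = 3*(1/4158) = 1/1386 ≈ 0.00072150)
Y = 4 (Y = (-2)² = 4)
(-4 + √(0 + 3)*8)*Y - n = (-4 + √(0 + 3)*8)*4 - 1*1/1386 = (-4 + √3*8)*4 - 1/1386 = (-4 + 8*√3)*4 - 1/1386 = (-16 + 32*√3) - 1/1386 = -22177/1386 + 32*√3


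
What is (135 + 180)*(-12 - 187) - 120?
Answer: -62805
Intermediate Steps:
(135 + 180)*(-12 - 187) - 120 = 315*(-199) - 120 = -62685 - 120 = -62805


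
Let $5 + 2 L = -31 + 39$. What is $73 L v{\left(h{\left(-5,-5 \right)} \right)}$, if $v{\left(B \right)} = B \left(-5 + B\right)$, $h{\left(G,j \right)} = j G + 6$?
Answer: $88257$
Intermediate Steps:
$h{\left(G,j \right)} = 6 + G j$ ($h{\left(G,j \right)} = G j + 6 = 6 + G j$)
$L = \frac{3}{2}$ ($L = - \frac{5}{2} + \frac{-31 + 39}{2} = - \frac{5}{2} + \frac{1}{2} \cdot 8 = - \frac{5}{2} + 4 = \frac{3}{2} \approx 1.5$)
$73 L v{\left(h{\left(-5,-5 \right)} \right)} = 73 \cdot \frac{3}{2} \left(6 - -25\right) \left(-5 + \left(6 - -25\right)\right) = \frac{219 \left(6 + 25\right) \left(-5 + \left(6 + 25\right)\right)}{2} = \frac{219 \cdot 31 \left(-5 + 31\right)}{2} = \frac{219 \cdot 31 \cdot 26}{2} = \frac{219}{2} \cdot 806 = 88257$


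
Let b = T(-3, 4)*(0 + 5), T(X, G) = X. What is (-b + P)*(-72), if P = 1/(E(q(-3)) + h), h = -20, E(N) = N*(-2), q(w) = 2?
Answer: -1077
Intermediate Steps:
E(N) = -2*N
b = -15 (b = -3*(0 + 5) = -3*5 = -15)
P = -1/24 (P = 1/(-2*2 - 20) = 1/(-4 - 20) = 1/(-24) = -1/24 ≈ -0.041667)
(-b + P)*(-72) = (-1*(-15) - 1/24)*(-72) = (15 - 1/24)*(-72) = (359/24)*(-72) = -1077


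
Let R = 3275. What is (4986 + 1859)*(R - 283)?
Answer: 20480240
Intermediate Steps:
(4986 + 1859)*(R - 283) = (4986 + 1859)*(3275 - 283) = 6845*2992 = 20480240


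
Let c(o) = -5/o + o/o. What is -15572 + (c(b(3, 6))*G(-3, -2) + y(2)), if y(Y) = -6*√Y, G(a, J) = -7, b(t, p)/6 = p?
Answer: -560809/36 - 6*√2 ≈ -15587.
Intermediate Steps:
b(t, p) = 6*p
c(o) = 1 - 5/o (c(o) = -5/o + 1 = 1 - 5/o)
-15572 + (c(b(3, 6))*G(-3, -2) + y(2)) = -15572 + (((-5 + 6*6)/((6*6)))*(-7) - 6*√2) = -15572 + (((-5 + 36)/36)*(-7) - 6*√2) = -15572 + (((1/36)*31)*(-7) - 6*√2) = -15572 + ((31/36)*(-7) - 6*√2) = -15572 + (-217/36 - 6*√2) = -560809/36 - 6*√2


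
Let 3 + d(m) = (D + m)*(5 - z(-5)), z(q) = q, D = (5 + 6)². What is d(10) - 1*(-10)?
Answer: 1317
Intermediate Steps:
D = 121 (D = 11² = 121)
d(m) = 1207 + 10*m (d(m) = -3 + (121 + m)*(5 - 1*(-5)) = -3 + (121 + m)*(5 + 5) = -3 + (121 + m)*10 = -3 + (1210 + 10*m) = 1207 + 10*m)
d(10) - 1*(-10) = (1207 + 10*10) - 1*(-10) = (1207 + 100) + 10 = 1307 + 10 = 1317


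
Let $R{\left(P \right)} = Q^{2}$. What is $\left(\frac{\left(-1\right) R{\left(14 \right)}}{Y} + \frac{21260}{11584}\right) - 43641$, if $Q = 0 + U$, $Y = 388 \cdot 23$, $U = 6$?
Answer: $- \frac{281951621915}{6460976} \approx -43639.0$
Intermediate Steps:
$Y = 8924$
$Q = 6$ ($Q = 0 + 6 = 6$)
$R{\left(P \right)} = 36$ ($R{\left(P \right)} = 6^{2} = 36$)
$\left(\frac{\left(-1\right) R{\left(14 \right)}}{Y} + \frac{21260}{11584}\right) - 43641 = \left(\frac{\left(-1\right) 36}{8924} + \frac{21260}{11584}\right) - 43641 = \left(\left(-36\right) \frac{1}{8924} + 21260 \cdot \frac{1}{11584}\right) - 43641 = \left(- \frac{9}{2231} + \frac{5315}{2896}\right) - 43641 = \frac{11831701}{6460976} - 43641 = - \frac{281951621915}{6460976}$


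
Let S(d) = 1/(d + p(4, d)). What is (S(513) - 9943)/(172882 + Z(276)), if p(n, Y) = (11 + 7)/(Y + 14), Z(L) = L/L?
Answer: -2688278440/46742203827 ≈ -0.057513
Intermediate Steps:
Z(L) = 1
p(n, Y) = 18/(14 + Y)
S(d) = 1/(d + 18/(14 + d))
(S(513) - 9943)/(172882 + Z(276)) = ((14 + 513)/(18 + 513*(14 + 513)) - 9943)/(172882 + 1) = (527/(18 + 513*527) - 9943)/172883 = (527/(18 + 270351) - 9943)*(1/172883) = (527/270369 - 9943)*(1/172883) = -2688278440/270369*1/172883 = -2688278440/46742203827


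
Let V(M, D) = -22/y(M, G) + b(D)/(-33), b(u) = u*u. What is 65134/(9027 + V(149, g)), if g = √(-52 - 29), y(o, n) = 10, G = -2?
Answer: 3582370/496499 ≈ 7.2153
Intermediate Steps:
b(u) = u²
g = 9*I (g = √(-81) = 9*I ≈ 9.0*I)
V(M, D) = -11/5 - D²/33 (V(M, D) = -22/10 + D²/(-33) = -22*⅒ + D²*(-1/33) = -11/5 - D²/33)
65134/(9027 + V(149, g)) = 65134/(9027 + (-11/5 - (9*I)²/33)) = 65134/(9027 + (-11/5 - 1/33*(-81))) = 65134/(9027 + (-11/5 + 27/11)) = 65134/(9027 + 14/55) = 65134/(496499/55) = 65134*(55/496499) = 3582370/496499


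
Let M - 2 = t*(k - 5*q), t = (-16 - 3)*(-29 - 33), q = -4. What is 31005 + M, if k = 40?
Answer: 101687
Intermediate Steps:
t = 1178 (t = -19*(-62) = 1178)
M = 70682 (M = 2 + 1178*(40 - 5*(-4)) = 2 + 1178*(40 + 20) = 2 + 1178*60 = 2 + 70680 = 70682)
31005 + M = 31005 + 70682 = 101687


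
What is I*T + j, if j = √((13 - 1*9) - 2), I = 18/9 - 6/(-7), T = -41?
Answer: -820/7 + √2 ≈ -115.73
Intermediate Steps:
I = 20/7 (I = 18*(⅑) - 6*(-⅐) = 2 + 6/7 = 20/7 ≈ 2.8571)
j = √2 (j = √((13 - 9) - 2) = √(4 - 2) = √2 ≈ 1.4142)
I*T + j = (20/7)*(-41) + √2 = -820/7 + √2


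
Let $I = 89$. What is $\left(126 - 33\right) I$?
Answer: $8277$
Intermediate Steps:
$\left(126 - 33\right) I = \left(126 - 33\right) 89 = 93 \cdot 89 = 8277$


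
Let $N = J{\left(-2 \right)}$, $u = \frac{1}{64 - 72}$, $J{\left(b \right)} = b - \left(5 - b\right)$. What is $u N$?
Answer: $\frac{9}{8} \approx 1.125$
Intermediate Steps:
$J{\left(b \right)} = -5 + 2 b$ ($J{\left(b \right)} = b + \left(-5 + b\right) = -5 + 2 b$)
$u = - \frac{1}{8}$ ($u = \frac{1}{-8} = - \frac{1}{8} \approx -0.125$)
$N = -9$ ($N = -5 + 2 \left(-2\right) = -5 - 4 = -9$)
$u N = \left(- \frac{1}{8}\right) \left(-9\right) = \frac{9}{8}$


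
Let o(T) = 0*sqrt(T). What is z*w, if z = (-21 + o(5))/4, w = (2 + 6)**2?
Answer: -336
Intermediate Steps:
o(T) = 0
w = 64 (w = 8**2 = 64)
z = -21/4 (z = (-21 + 0)/4 = (1/4)*(-21) = -21/4 ≈ -5.2500)
z*w = -21/4*64 = -336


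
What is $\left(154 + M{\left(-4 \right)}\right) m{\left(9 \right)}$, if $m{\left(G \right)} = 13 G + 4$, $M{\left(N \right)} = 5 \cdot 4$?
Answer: $21054$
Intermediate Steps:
$M{\left(N \right)} = 20$
$m{\left(G \right)} = 4 + 13 G$
$\left(154 + M{\left(-4 \right)}\right) m{\left(9 \right)} = \left(154 + 20\right) \left(4 + 13 \cdot 9\right) = 174 \left(4 + 117\right) = 174 \cdot 121 = 21054$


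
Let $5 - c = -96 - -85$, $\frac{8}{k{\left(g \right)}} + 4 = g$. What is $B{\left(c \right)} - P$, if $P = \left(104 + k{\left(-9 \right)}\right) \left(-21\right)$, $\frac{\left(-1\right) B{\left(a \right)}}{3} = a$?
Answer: $\frac{27600}{13} \approx 2123.1$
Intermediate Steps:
$k{\left(g \right)} = \frac{8}{-4 + g}$
$c = 16$ ($c = 5 - \left(-96 - -85\right) = 5 - \left(-96 + 85\right) = 5 - -11 = 5 + 11 = 16$)
$B{\left(a \right)} = - 3 a$
$P = - \frac{28224}{13}$ ($P = \left(104 + \frac{8}{-4 - 9}\right) \left(-21\right) = \left(104 + \frac{8}{-13}\right) \left(-21\right) = \left(104 + 8 \left(- \frac{1}{13}\right)\right) \left(-21\right) = \left(104 - \frac{8}{13}\right) \left(-21\right) = \frac{1344}{13} \left(-21\right) = - \frac{28224}{13} \approx -2171.1$)
$B{\left(c \right)} - P = \left(-3\right) 16 - - \frac{28224}{13} = -48 + \frac{28224}{13} = \frac{27600}{13}$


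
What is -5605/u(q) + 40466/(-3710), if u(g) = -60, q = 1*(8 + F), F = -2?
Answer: 1836659/22260 ≈ 82.509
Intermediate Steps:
q = 6 (q = 1*(8 - 2) = 1*6 = 6)
-5605/u(q) + 40466/(-3710) = -5605/(-60) + 40466/(-3710) = -5605*(-1/60) + 40466*(-1/3710) = 1121/12 - 20233/1855 = 1836659/22260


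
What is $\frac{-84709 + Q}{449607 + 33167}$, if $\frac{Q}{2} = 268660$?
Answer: $\frac{452611}{482774} \approx 0.93752$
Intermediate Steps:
$Q = 537320$ ($Q = 2 \cdot 268660 = 537320$)
$\frac{-84709 + Q}{449607 + 33167} = \frac{-84709 + 537320}{449607 + 33167} = \frac{452611}{482774}$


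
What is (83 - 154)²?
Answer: 5041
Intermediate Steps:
(83 - 154)² = (-71)² = 5041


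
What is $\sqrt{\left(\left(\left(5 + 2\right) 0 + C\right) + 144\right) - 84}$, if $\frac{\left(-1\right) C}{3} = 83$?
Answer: $3 i \sqrt{21} \approx 13.748 i$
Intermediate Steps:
$C = -249$ ($C = \left(-3\right) 83 = -249$)
$\sqrt{\left(\left(\left(5 + 2\right) 0 + C\right) + 144\right) - 84} = \sqrt{\left(\left(\left(5 + 2\right) 0 - 249\right) + 144\right) - 84} = \sqrt{\left(\left(7 \cdot 0 - 249\right) + 144\right) - 84} = \sqrt{\left(\left(0 - 249\right) + 144\right) - 84} = \sqrt{\left(-249 + 144\right) - 84} = \sqrt{-105 - 84} = \sqrt{-189} = 3 i \sqrt{21}$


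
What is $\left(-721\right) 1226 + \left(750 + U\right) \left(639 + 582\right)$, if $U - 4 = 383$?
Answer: $504331$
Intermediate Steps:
$U = 387$ ($U = 4 + 383 = 387$)
$\left(-721\right) 1226 + \left(750 + U\right) \left(639 + 582\right) = \left(-721\right) 1226 + \left(750 + 387\right) \left(639 + 582\right) = -883946 + 1137 \cdot 1221 = -883946 + 1388277 = 504331$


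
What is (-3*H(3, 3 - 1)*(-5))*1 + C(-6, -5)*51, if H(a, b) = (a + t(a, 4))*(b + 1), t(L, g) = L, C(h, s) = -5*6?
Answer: -1260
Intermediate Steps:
C(h, s) = -30
H(a, b) = 2*a*(1 + b) (H(a, b) = (a + a)*(b + 1) = (2*a)*(1 + b) = 2*a*(1 + b))
(-3*H(3, 3 - 1)*(-5))*1 + C(-6, -5)*51 = (-6*3*(1 + (3 - 1))*(-5))*1 - 30*51 = (-6*3*(1 + 2)*(-5))*1 - 1530 = (-6*3*3*(-5))*1 - 1530 = (-3*18*(-5))*1 - 1530 = -54*(-5)*1 - 1530 = 270*1 - 1530 = 270 - 1530 = -1260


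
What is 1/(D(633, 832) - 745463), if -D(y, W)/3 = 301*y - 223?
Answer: -1/1316393 ≈ -7.5965e-7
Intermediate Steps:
D(y, W) = 669 - 903*y (D(y, W) = -3*(301*y - 223) = -3*(-223 + 301*y) = 669 - 903*y)
1/(D(633, 832) - 745463) = 1/((669 - 903*633) - 745463) = 1/((669 - 571599) - 745463) = 1/(-570930 - 745463) = 1/(-1316393) = -1/1316393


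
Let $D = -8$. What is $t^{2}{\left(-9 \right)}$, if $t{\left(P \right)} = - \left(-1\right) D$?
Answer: $64$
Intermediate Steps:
$t{\left(P \right)} = -8$ ($t{\left(P \right)} = - \left(-1\right) \left(-8\right) = \left(-1\right) 8 = -8$)
$t^{2}{\left(-9 \right)} = \left(-8\right)^{2} = 64$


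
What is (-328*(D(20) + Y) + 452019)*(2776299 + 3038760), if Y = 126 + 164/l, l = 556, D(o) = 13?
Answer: 328433979889395/139 ≈ 2.3628e+12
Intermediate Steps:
Y = 17555/139 (Y = 126 + 164/556 = 126 + 164*(1/556) = 126 + 41/139 = 17555/139 ≈ 126.29)
(-328*(D(20) + Y) + 452019)*(2776299 + 3038760) = (-328*(13 + 17555/139) + 452019)*(2776299 + 3038760) = (-328*19362/139 + 452019)*5815059 = (-6350736/139 + 452019)*5815059 = (56479905/139)*5815059 = 328433979889395/139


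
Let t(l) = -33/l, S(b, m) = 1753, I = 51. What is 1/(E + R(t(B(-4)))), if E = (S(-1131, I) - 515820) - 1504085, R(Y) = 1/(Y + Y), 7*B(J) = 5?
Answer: -462/932386229 ≈ -4.9550e-7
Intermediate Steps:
B(J) = 5/7 (B(J) = (⅐)*5 = 5/7)
R(Y) = 1/(2*Y)
E = -2018152 (E = (1753 - 515820) - 1504085 = -514067 - 1504085 = -2018152)
1/(E + R(t(B(-4)))) = 1/(-2018152 + 1/(2*((-33/5/7)))) = 1/(-2018152 + 1/(2*((-33*7/5)))) = 1/(-2018152 + 1/(2*(-231/5))) = 1/(-2018152 + (½)*(-5/231)) = 1/(-2018152 - 5/462) = 1/(-932386229/462) = -462/932386229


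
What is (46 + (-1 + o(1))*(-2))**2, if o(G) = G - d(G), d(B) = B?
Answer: 2304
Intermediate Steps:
o(G) = 0 (o(G) = G - G = 0)
(46 + (-1 + o(1))*(-2))**2 = (46 + (-1 + 0)*(-2))**2 = (46 - 1*(-2))**2 = (46 + 2)**2 = 48**2 = 2304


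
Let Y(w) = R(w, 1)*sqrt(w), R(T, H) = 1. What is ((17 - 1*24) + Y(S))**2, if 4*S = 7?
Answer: (14 - sqrt(7))**2/4 ≈ 32.230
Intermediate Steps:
S = 7/4 (S = (1/4)*7 = 7/4 ≈ 1.7500)
Y(w) = sqrt(w) (Y(w) = 1*sqrt(w) = sqrt(w))
((17 - 1*24) + Y(S))**2 = ((17 - 1*24) + sqrt(7/4))**2 = ((17 - 24) + sqrt(7)/2)**2 = (-7 + sqrt(7)/2)**2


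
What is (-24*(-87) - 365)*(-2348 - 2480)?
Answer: -8318644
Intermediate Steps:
(-24*(-87) - 365)*(-2348 - 2480) = (2088 - 365)*(-4828) = 1723*(-4828) = -8318644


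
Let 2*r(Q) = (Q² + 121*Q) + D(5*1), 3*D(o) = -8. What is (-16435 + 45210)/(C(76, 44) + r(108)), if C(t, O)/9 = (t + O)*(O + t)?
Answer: 86325/425894 ≈ 0.20269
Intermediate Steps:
D(o) = -8/3 (D(o) = (⅓)*(-8) = -8/3)
C(t, O) = 9*(O + t)² (C(t, O) = 9*((t + O)*(O + t)) = 9*((O + t)*(O + t)) = 9*(O + t)²)
r(Q) = -4/3 + Q²/2 + 121*Q/2 (r(Q) = ((Q² + 121*Q) - 8/3)/2 = (-8/3 + Q² + 121*Q)/2 = -4/3 + Q²/2 + 121*Q/2)
(-16435 + 45210)/(C(76, 44) + r(108)) = (-16435 + 45210)/(9*(44 + 76)² + (-4/3 + (½)*108² + (121/2)*108)) = 28775/(9*120² + (-4/3 + (½)*11664 + 6534)) = 28775/(9*14400 + (-4/3 + 5832 + 6534)) = 28775/(129600 + 37094/3) = 28775/(425894/3) = 28775*(3/425894) = 86325/425894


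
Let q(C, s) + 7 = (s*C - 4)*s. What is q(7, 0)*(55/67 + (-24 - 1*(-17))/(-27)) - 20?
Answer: -49858/1809 ≈ -27.561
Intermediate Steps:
q(C, s) = -7 + s*(-4 + C*s) (q(C, s) = -7 + (s*C - 4)*s = -7 + (C*s - 4)*s = -7 + (-4 + C*s)*s = -7 + s*(-4 + C*s))
q(7, 0)*(55/67 + (-24 - 1*(-17))/(-27)) - 20 = (-7 - 4*0 + 7*0²)*(55/67 + (-24 - 1*(-17))/(-27)) - 20 = (-7 + 0 + 7*0)*(55*(1/67) + (-24 + 17)*(-1/27)) - 20 = (-7 + 0 + 0)*(55/67 - 7*(-1/27)) - 20 = -7*(55/67 + 7/27) - 20 = -7*1954/1809 - 20 = -13678/1809 - 20 = -49858/1809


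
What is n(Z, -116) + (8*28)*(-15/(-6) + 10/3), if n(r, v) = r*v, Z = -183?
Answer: 67604/3 ≈ 22535.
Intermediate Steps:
n(Z, -116) + (8*28)*(-15/(-6) + 10/3) = -183*(-116) + (8*28)*(-15/(-6) + 10/3) = 21228 + 224*(-15*(-1/6) + 10*(1/3)) = 21228 + 224*(5/2 + 10/3) = 21228 + 224*(35/6) = 21228 + 3920/3 = 67604/3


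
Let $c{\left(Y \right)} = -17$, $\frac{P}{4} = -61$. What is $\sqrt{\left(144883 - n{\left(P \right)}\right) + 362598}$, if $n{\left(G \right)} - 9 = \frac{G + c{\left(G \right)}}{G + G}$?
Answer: $\frac{5 \sqrt{1208512846}}{244} \approx 712.37$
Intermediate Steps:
$P = -244$ ($P = 4 \left(-61\right) = -244$)
$n{\left(G \right)} = 9 + \frac{-17 + G}{2 G}$ ($n{\left(G \right)} = 9 + \frac{G - 17}{G + G} = 9 + \frac{-17 + G}{2 G}$)
$\sqrt{\left(144883 - n{\left(P \right)}\right) + 362598} = \sqrt{\left(144883 - \frac{-17 + 19 \left(-244\right)}{2 \left(-244\right)}\right) + 362598} = \sqrt{\left(144883 - \frac{1}{2} \left(- \frac{1}{244}\right) \left(-17 - 4636\right)\right) + 362598} = \sqrt{\left(144883 - \frac{1}{2} \left(- \frac{1}{244}\right) \left(-4653\right)\right) + 362598} = \sqrt{\left(144883 - \frac{4653}{488}\right) + 362598} = \sqrt{\frac{70698251}{488} + 362598} = \sqrt{\frac{247646075}{488}} = \frac{5 \sqrt{1208512846}}{244}$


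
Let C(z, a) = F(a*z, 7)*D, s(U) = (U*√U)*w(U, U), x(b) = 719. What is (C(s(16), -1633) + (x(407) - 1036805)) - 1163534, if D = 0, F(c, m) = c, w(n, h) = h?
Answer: -2199620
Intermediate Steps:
s(U) = U^(5/2) (s(U) = (U*√U)*U = U^(3/2)*U = U^(5/2))
C(z, a) = 0 (C(z, a) = (a*z)*0 = 0)
(C(s(16), -1633) + (x(407) - 1036805)) - 1163534 = (0 + (719 - 1036805)) - 1163534 = (0 - 1036086) - 1163534 = -1036086 - 1163534 = -2199620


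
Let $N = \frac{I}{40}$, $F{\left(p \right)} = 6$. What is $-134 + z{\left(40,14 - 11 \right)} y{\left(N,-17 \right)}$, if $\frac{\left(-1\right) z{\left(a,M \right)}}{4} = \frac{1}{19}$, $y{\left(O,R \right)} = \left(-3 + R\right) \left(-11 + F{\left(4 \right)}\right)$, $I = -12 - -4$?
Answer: $- \frac{2946}{19} \approx -155.05$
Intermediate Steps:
$I = -8$ ($I = -12 + 4 = -8$)
$N = - \frac{1}{5}$ ($N = - \frac{8}{40} = \left(-8\right) \frac{1}{40} = - \frac{1}{5} \approx -0.2$)
$y{\left(O,R \right)} = 15 - 5 R$ ($y{\left(O,R \right)} = \left(-3 + R\right) \left(-11 + 6\right) = \left(-3 + R\right) \left(-5\right) = 15 - 5 R$)
$z{\left(a,M \right)} = - \frac{4}{19}$
$-134 + z{\left(40,14 - 11 \right)} y{\left(N,-17 \right)} = -134 - \frac{4 \left(15 - -85\right)}{19} = -134 - \frac{4 \left(15 + 85\right)}{19} = -134 - \frac{400}{19} = - \frac{2946}{19}$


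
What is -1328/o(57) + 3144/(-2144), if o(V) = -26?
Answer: 172843/3484 ≈ 49.610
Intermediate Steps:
-1328/o(57) + 3144/(-2144) = -1328/(-26) + 3144/(-2144) = -1328*(-1/26) + 3144*(-1/2144) = 664/13 - 393/268 = 172843/3484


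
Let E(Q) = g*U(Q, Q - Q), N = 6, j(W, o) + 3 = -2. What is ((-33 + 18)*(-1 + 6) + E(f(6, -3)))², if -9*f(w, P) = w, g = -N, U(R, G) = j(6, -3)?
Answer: 2025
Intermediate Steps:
j(W, o) = -5 (j(W, o) = -3 - 2 = -5)
U(R, G) = -5
g = -6 (g = -1*6 = -6)
f(w, P) = -w/9
E(Q) = 30 (E(Q) = -6*(-5) = 30)
((-33 + 18)*(-1 + 6) + E(f(6, -3)))² = ((-33 + 18)*(-1 + 6) + 30)² = (-15*5 + 30)² = (-75 + 30)² = (-45)² = 2025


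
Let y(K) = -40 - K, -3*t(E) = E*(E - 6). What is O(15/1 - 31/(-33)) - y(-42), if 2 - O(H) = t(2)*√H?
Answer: -8*√17358/99 ≈ -10.646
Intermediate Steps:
t(E) = -E*(-6 + E)/3 (t(E) = -E*(E - 6)/3 = -E*(-6 + E)/3)
O(H) = 2 - 8*√H/3 (O(H) = 2 - (⅓)*2*(6 - 1*2)*√H = 2 - (⅓)*2*(6 - 2)*√H = 2 - (⅓)*2*4*√H = 2 - 8*√H/3)
O(15/1 - 31/(-33)) - y(-42) = (2 - 8*√(15/1 - 31/(-33))/3) - (-40 - 1*(-42)) = (2 - 8*√(15*1 - 31*(-1/33))/3) - (-40 + 42) = (2 - 8*√(15 + 31/33)/3) - 1*2 = (2 - 8*√17358/99) - 2 = -8*√17358/99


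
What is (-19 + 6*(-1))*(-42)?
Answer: 1050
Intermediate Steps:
(-19 + 6*(-1))*(-42) = (-19 - 6)*(-42) = -25*(-42) = 1050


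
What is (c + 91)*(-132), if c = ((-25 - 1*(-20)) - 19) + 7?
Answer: -9768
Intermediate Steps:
c = -17 (c = ((-25 + 20) - 19) + 7 = (-5 - 19) + 7 = -24 + 7 = -17)
(c + 91)*(-132) = (-17 + 91)*(-132) = 74*(-132) = -9768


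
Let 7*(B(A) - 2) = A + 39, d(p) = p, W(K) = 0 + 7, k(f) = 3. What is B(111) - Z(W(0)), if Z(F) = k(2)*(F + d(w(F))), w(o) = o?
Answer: -130/7 ≈ -18.571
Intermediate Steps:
W(K) = 7
B(A) = 53/7 + A/7 (B(A) = 2 + (A + 39)/7 = 2 + (39 + A)/7 = 2 + (39/7 + A/7) = 53/7 + A/7)
Z(F) = 6*F (Z(F) = 3*(F + F) = 3*(2*F) = 6*F)
B(111) - Z(W(0)) = (53/7 + (⅐)*111) - 6*7 = (53/7 + 111/7) - 1*42 = 164/7 - 42 = -130/7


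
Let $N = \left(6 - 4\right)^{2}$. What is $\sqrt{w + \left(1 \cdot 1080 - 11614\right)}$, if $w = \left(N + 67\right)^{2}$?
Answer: $i \sqrt{5493} \approx 74.115 i$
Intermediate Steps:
$N = 4$ ($N = 2^{2} = 4$)
$w = 5041$ ($w = \left(4 + 67\right)^{2} = 71^{2} = 5041$)
$\sqrt{w + \left(1 \cdot 1080 - 11614\right)} = \sqrt{5041 + \left(1 \cdot 1080 - 11614\right)} = \sqrt{5041 + \left(1080 - 11614\right)} = \sqrt{5041 - 10534} = \sqrt{-5493} = i \sqrt{5493}$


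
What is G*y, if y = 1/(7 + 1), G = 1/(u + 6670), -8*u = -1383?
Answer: 1/54743 ≈ 1.8267e-5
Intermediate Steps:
u = 1383/8 (u = -⅛*(-1383) = 1383/8 ≈ 172.88)
G = 8/54743 (G = 1/(1383/8 + 6670) = 1/(54743/8) = 8/54743 ≈ 0.00014614)
y = ⅛ (y = 1/8 = ⅛ ≈ 0.12500)
G*y = (8/54743)*(⅛) = 1/54743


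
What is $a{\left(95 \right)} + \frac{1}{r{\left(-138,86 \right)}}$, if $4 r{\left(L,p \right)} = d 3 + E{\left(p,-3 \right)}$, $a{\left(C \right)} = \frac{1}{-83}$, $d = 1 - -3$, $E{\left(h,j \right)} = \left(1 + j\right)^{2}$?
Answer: $\frac{79}{332} \approx 0.23795$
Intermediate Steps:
$d = 4$ ($d = 1 + 3 = 4$)
$a{\left(C \right)} = - \frac{1}{83}$
$r{\left(L,p \right)} = 4$ ($r{\left(L,p \right)} = \frac{4 \cdot 3 + \left(1 - 3\right)^{2}}{4} = \frac{12 + \left(-2\right)^{2}}{4} = \frac{12 + 4}{4} = \frac{1}{4} \cdot 16 = 4$)
$a{\left(95 \right)} + \frac{1}{r{\left(-138,86 \right)}} = - \frac{1}{83} + \frac{1}{4} = \frac{79}{332}$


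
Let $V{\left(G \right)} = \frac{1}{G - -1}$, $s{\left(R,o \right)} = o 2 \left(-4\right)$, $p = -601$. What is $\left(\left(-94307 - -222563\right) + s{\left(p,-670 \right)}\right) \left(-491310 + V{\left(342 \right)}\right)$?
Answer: $- \frac{3216696951952}{49} \approx -6.5647 \cdot 10^{10}$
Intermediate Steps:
$s{\left(R,o \right)} = - 8 o$ ($s{\left(R,o \right)} = 2 o \left(-4\right) = - 8 o$)
$V{\left(G \right)} = \frac{1}{1 + G}$ ($V{\left(G \right)} = \frac{1}{G + 1} = \frac{1}{1 + G}$)
$\left(\left(-94307 - -222563\right) + s{\left(p,-670 \right)}\right) \left(-491310 + V{\left(342 \right)}\right) = \left(\left(-94307 - -222563\right) - -5360\right) \left(-491310 + \frac{1}{1 + 342}\right) = \left(\left(-94307 + 222563\right) + 5360\right) \left(-491310 + \frac{1}{343}\right) = \left(128256 + 5360\right) \left(-491310 + \frac{1}{343}\right) = 133616 \left(- \frac{168519329}{343}\right) = - \frac{3216696951952}{49}$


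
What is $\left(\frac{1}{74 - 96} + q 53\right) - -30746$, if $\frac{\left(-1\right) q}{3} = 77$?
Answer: $\frac{407065}{22} \approx 18503.0$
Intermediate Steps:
$q = -231$ ($q = \left(-3\right) 77 = -231$)
$\left(\frac{1}{74 - 96} + q 53\right) - -30746 = \left(\frac{1}{74 - 96} - 12243\right) - -30746 = \left(\frac{1}{-22} - 12243\right) + 30746 = \left(- \frac{1}{22} - 12243\right) + 30746 = - \frac{269347}{22} + 30746 = \frac{407065}{22}$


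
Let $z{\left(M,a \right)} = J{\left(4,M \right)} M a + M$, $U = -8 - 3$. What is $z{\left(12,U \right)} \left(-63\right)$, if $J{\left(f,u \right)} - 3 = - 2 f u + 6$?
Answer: $-724248$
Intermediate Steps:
$U = -11$
$J{\left(f,u \right)} = 9 - 2 f u$ ($J{\left(f,u \right)} = 3 + \left(- 2 f u + 6\right) = 3 - \left(-6 + 2 f u\right) = 9 - 2 f u$)
$z{\left(M,a \right)} = M + M a \left(9 - 8 M\right)$ ($z{\left(M,a \right)} = \left(9 - 8 M\right) M a + M = M \left(9 - 8 M\right) a + M = M a \left(9 - 8 M\right) + M = M + M a \left(9 - 8 M\right)$)
$z{\left(12,U \right)} \left(-63\right) = \left(-1\right) 12 \left(-1 - 11 \left(-9 + 8 \cdot 12\right)\right) \left(-63\right) = \left(-1\right) 12 \left(-1 - 11 \left(-9 + 96\right)\right) \left(-63\right) = \left(-1\right) 12 \left(-1 - 957\right) \left(-63\right) = \left(-1\right) 12 \left(-958\right) \left(-63\right) = 11496 \left(-63\right) = -724248$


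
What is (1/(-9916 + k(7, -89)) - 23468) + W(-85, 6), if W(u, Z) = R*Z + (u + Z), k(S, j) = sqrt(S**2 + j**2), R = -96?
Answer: -1185875660747/49159543 - sqrt(7970)/98319086 ≈ -24123.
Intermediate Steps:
W(u, Z) = u - 95*Z (W(u, Z) = -96*Z + (u + Z) = -96*Z + (Z + u) = u - 95*Z)
(1/(-9916 + k(7, -89)) - 23468) + W(-85, 6) = (1/(-9916 + sqrt(7**2 + (-89)**2)) - 23468) + (-85 - 95*6) = (1/(-9916 + sqrt(49 + 7921)) - 23468) + (-85 - 570) = (1/(-9916 + sqrt(7970)) - 23468) - 655 = (-23468 + 1/(-9916 + sqrt(7970))) - 655 = -24123 + 1/(-9916 + sqrt(7970))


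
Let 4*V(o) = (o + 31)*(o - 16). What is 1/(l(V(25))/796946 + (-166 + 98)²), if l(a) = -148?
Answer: 398473/1842539078 ≈ 0.00021626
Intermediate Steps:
V(o) = (-16 + o)*(31 + o)/4 (V(o) = ((o + 31)*(o - 16))/4 = ((31 + o)*(-16 + o))/4 = ((-16 + o)*(31 + o))/4 = (-16 + o)*(31 + o)/4)
1/(l(V(25))/796946 + (-166 + 98)²) = 1/(-148/796946 + (-166 + 98)²) = 1/(-148*1/796946 + (-68)²) = 1/(-74/398473 + 4624) = 1/(1842539078/398473) = 398473/1842539078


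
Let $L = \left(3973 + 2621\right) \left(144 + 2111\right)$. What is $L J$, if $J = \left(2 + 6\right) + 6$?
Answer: $208172580$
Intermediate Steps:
$L = 14869470$ ($L = 6594 \cdot 2255 = 14869470$)
$J = 14$ ($J = 8 + 6 = 14$)
$L J = 14869470 \cdot 14 = 208172580$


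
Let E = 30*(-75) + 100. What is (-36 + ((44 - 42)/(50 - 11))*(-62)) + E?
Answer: -85378/39 ≈ -2189.2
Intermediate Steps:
E = -2150 (E = -2250 + 100 = -2150)
(-36 + ((44 - 42)/(50 - 11))*(-62)) + E = (-36 + ((44 - 42)/(50 - 11))*(-62)) - 2150 = (-36 + (2/39)*(-62)) - 2150 = (-36 - 124/39) - 2150 = -1528/39 - 2150 = -85378/39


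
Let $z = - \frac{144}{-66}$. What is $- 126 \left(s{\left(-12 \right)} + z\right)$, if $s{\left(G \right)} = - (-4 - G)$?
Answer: $\frac{8064}{11} \approx 733.09$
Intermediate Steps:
$s{\left(G \right)} = 4 + G$
$z = \frac{24}{11}$ ($z = \left(-144\right) \left(- \frac{1}{66}\right) = \frac{24}{11} \approx 2.1818$)
$- 126 \left(s{\left(-12 \right)} + z\right) = - 126 \left(\left(4 - 12\right) + \frac{24}{11}\right) = - 126 \left(-8 + \frac{24}{11}\right) = \left(-126\right) \left(- \frac{64}{11}\right) = \frac{8064}{11}$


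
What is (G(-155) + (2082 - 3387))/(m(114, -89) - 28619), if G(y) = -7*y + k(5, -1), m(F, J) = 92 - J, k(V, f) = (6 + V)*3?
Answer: 187/28438 ≈ 0.0065757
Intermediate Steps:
k(V, f) = 18 + 3*V
G(y) = 33 - 7*y (G(y) = -7*y + (18 + 3*5) = -7*y + (18 + 15) = -7*y + 33 = 33 - 7*y)
(G(-155) + (2082 - 3387))/(m(114, -89) - 28619) = ((33 - 7*(-155)) + (2082 - 3387))/((92 - 1*(-89)) - 28619) = ((33 + 1085) - 1305)/((92 + 89) - 28619) = (1118 - 1305)/(181 - 28619) = -187/(-28438) = -187*(-1/28438) = 187/28438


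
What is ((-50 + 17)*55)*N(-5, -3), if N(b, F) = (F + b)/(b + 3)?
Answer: -7260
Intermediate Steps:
N(b, F) = (F + b)/(3 + b)
((-50 + 17)*55)*N(-5, -3) = ((-50 + 17)*55)*((-3 - 5)/(3 - 5)) = (-33*55)*(-8/(-2)) = -(-1815)*(-8)/2 = -1815*4 = -7260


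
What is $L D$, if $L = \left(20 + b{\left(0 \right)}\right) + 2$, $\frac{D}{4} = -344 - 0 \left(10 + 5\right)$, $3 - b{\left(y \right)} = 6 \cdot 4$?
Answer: $-1376$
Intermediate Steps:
$b{\left(y \right)} = -21$ ($b{\left(y \right)} = 3 - 6 \cdot 4 = 3 - 24 = -21$)
$D = -1376$ ($D = 4 \left(-344 - 0 \left(10 + 5\right)\right) = 4 \left(-344 - 0 \cdot 15\right) = 4 \left(-344 - 0\right) = 4 \left(-344 + 0\right) = 4 \left(-344\right) = -1376$)
$L = 1$ ($L = \left(20 - 21\right) + 2 = -1 + 2 = 1$)
$L D = 1 \left(-1376\right) = -1376$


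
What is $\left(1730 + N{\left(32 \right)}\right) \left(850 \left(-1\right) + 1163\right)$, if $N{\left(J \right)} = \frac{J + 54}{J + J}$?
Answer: $\frac{17341139}{32} \approx 5.4191 \cdot 10^{5}$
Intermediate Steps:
$N{\left(J \right)} = \frac{54 + J}{2 J}$
$\left(1730 + N{\left(32 \right)}\right) \left(850 \left(-1\right) + 1163\right) = \left(1730 + \frac{54 + 32}{2 \cdot 32}\right) \left(850 \left(-1\right) + 1163\right) = \left(1730 + \frac{1}{2} \cdot \frac{1}{32} \cdot 86\right) \left(-850 + 1163\right) = \left(1730 + \frac{43}{32}\right) 313 = \frac{55403}{32} \cdot 313 = \frac{17341139}{32}$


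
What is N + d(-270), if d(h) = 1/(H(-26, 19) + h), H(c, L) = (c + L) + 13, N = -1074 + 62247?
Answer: 16149671/264 ≈ 61173.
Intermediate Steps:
N = 61173
H(c, L) = 13 + L + c (H(c, L) = (L + c) + 13 = 13 + L + c)
d(h) = 1/(6 + h) (d(h) = 1/((13 + 19 - 26) + h) = 1/(6 + h))
N + d(-270) = 61173 + 1/(6 - 270) = 61173 + 1/(-264) = 61173 - 1/264 = 16149671/264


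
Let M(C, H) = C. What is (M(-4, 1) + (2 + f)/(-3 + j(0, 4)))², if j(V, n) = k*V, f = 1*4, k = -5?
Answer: 36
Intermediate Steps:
f = 4
j(V, n) = -5*V
(M(-4, 1) + (2 + f)/(-3 + j(0, 4)))² = (-4 + (2 + 4)/(-3 - 5*0))² = (-4 + 6/(-3 + 0))² = (-4 + 6/(-3))² = (-4 + 6*(-⅓))² = (-4 - 2)² = (-6)² = 36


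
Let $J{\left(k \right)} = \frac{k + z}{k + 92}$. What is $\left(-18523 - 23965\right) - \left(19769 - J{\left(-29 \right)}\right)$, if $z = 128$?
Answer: $- \frac{435788}{7} \approx -62255.0$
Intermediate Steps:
$J{\left(k \right)} = \frac{128 + k}{92 + k}$ ($J{\left(k \right)} = \frac{k + 128}{k + 92} = \frac{128 + k}{92 + k}$)
$\left(-18523 - 23965\right) - \left(19769 - J{\left(-29 \right)}\right) = \left(-18523 - 23965\right) - \left(19769 - \frac{128 - 29}{92 - 29}\right) = \left(-18523 - 23965\right) - \left(19769 - \frac{1}{63} \cdot 99\right) = -42488 - \left(19769 - \frac{1}{63} \cdot 99\right) = -42488 - \left(19769 - \frac{11}{7}\right) = -42488 - \frac{138372}{7} = - \frac{435788}{7}$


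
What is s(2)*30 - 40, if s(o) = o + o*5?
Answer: 320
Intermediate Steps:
s(o) = 6*o (s(o) = o + 5*o = 6*o)
s(2)*30 - 40 = (6*2)*30 - 40 = 12*30 - 40 = 360 - 40 = 320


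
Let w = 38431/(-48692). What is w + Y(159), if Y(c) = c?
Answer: 7703597/48692 ≈ 158.21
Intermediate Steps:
w = -38431/48692 (w = 38431*(-1/48692) = -38431/48692 ≈ -0.78927)
w + Y(159) = -38431/48692 + 159 = 7703597/48692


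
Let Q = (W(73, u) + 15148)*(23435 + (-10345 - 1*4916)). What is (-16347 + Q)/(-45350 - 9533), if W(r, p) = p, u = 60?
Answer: -124293845/54883 ≈ -2264.7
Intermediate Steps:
Q = 124310192 (Q = (60 + 15148)*(23435 + (-10345 - 1*4916)) = 15208*(23435 + (-10345 - 4916)) = 15208*(23435 - 15261) = 15208*8174 = 124310192)
(-16347 + Q)/(-45350 - 9533) = (-16347 + 124310192)/(-45350 - 9533) = 124293845/(-54883) = 124293845*(-1/54883) = -124293845/54883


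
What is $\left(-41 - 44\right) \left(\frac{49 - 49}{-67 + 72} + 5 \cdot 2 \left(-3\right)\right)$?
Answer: $2550$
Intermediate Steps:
$\left(-41 - 44\right) \left(\frac{49 - 49}{-67 + 72} + 5 \cdot 2 \left(-3\right)\right) = \left(-41 - 44\right) \left(\frac{0}{5} + 10 \left(-3\right)\right) = - 85 \left(0 \cdot \frac{1}{5} - 30\right) = - 85 \left(0 - 30\right) = \left(-85\right) \left(-30\right) = 2550$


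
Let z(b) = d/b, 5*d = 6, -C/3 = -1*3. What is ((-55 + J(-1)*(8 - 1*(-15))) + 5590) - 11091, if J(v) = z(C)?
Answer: -83294/15 ≈ -5552.9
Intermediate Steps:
C = 9 (C = -(-3)*3 = -3*(-3) = 9)
d = 6/5 (d = (1/5)*6 = 6/5 ≈ 1.2000)
z(b) = 6/(5*b)
J(v) = 2/15 (J(v) = (6/5)/9 = (6/5)*(1/9) = 2/15)
((-55 + J(-1)*(8 - 1*(-15))) + 5590) - 11091 = ((-55 + 2*(8 - 1*(-15))/15) + 5590) - 11091 = ((-55 + 2*(8 + 15)/15) + 5590) - 11091 = ((-55 + (2/15)*23) + 5590) - 11091 = ((-55 + 46/15) + 5590) - 11091 = (-779/15 + 5590) - 11091 = 83071/15 - 11091 = -83294/15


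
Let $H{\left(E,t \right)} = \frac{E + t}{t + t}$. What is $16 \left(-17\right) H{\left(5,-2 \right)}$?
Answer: $204$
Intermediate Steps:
$H{\left(E,t \right)} = \frac{E + t}{2 t}$
$16 \left(-17\right) H{\left(5,-2 \right)} = 16 \left(-17\right) \frac{5 - 2}{2 \left(-2\right)} = - 272 \cdot \frac{1}{2} \left(- \frac{1}{2}\right) 3 = \left(-272\right) \left(- \frac{3}{4}\right) = 204$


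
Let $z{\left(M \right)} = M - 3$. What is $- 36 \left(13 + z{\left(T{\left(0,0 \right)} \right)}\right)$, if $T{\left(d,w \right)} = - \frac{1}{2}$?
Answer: $-342$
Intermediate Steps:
$T{\left(d,w \right)} = - \frac{1}{2}$ ($T{\left(d,w \right)} = \left(-1\right) \frac{1}{2} = - \frac{1}{2}$)
$z{\left(M \right)} = -3 + M$
$- 36 \left(13 + z{\left(T{\left(0,0 \right)} \right)}\right) = - 36 \left(13 - \frac{7}{2}\right) = \left(-36\right) \frac{19}{2} = -342$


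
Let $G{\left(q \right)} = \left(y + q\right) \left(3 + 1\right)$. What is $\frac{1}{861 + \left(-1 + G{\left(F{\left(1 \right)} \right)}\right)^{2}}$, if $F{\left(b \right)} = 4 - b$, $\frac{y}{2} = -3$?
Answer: $\frac{1}{1030} \approx 0.00097087$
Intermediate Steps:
$y = -6$ ($y = 2 \left(-3\right) = -6$)
$G{\left(q \right)} = -24 + 4 q$ ($G{\left(q \right)} = \left(-6 + q\right) \left(3 + 1\right) = \left(-6 + q\right) 4 = -24 + 4 q$)
$\frac{1}{861 + \left(-1 + G{\left(F{\left(1 \right)} \right)}\right)^{2}} = \frac{1}{861 + \left(-1 - \left(24 - 4 \left(4 - 1\right)\right)\right)^{2}} = \frac{1}{861 + \left(-1 + \left(-24 + 4 \cdot 3\right)\right)^{2}} = \frac{1}{861 + \left(-1 + \left(-24 + 12\right)\right)^{2}} = \frac{1}{861 + \left(-1 - 12\right)^{2}} = \frac{1}{861 + \left(-13\right)^{2}} = \frac{1}{861 + 169} = \frac{1}{1030}$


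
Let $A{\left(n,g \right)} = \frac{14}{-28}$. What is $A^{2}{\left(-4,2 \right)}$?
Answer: $\frac{1}{4} \approx 0.25$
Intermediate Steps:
$A{\left(n,g \right)} = - \frac{1}{2}$ ($A{\left(n,g \right)} = 14 \left(- \frac{1}{28}\right) = - \frac{1}{2}$)
$A^{2}{\left(-4,2 \right)} = \left(- \frac{1}{2}\right)^{2} = \frac{1}{4}$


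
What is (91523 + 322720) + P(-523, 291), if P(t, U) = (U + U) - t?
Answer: 415348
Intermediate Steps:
P(t, U) = -t + 2*U (P(t, U) = 2*U - t = -t + 2*U)
(91523 + 322720) + P(-523, 291) = (91523 + 322720) + (-1*(-523) + 2*291) = 414243 + (523 + 582) = 414243 + 1105 = 415348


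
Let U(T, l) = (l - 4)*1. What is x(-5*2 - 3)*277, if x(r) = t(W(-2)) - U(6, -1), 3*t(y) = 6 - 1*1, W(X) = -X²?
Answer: 5540/3 ≈ 1846.7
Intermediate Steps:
t(y) = 5/3 (t(y) = (6 - 1*1)/3 = (6 - 1)/3 = (⅓)*5 = 5/3)
U(T, l) = -4 + l (U(T, l) = (-4 + l)*1 = -4 + l)
x(r) = 20/3 (x(r) = 5/3 - (-4 - 1) = 5/3 - 1*(-5) = 5/3 + 5 = 20/3)
x(-5*2 - 3)*277 = (20/3)*277 = 5540/3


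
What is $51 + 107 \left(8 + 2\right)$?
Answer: $1121$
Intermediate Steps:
$51 + 107 \left(8 + 2\right) = 51 + 107 \cdot 10 = 51 + 1070 = 1121$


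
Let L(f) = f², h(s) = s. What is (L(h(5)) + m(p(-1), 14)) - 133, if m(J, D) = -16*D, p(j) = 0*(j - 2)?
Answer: -332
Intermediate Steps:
p(j) = 0 (p(j) = 0*(-2 + j) = 0)
(L(h(5)) + m(p(-1), 14)) - 133 = (5² - 16*14) - 133 = (25 - 224) - 133 = -199 - 133 = -332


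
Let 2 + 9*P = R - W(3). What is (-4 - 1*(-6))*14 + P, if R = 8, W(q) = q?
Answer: 85/3 ≈ 28.333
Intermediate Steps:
P = ⅓ (P = -2/9 + (8 - 1*3)/9 = -2/9 + (8 - 3)/9 = -2/9 + (⅑)*5 = -2/9 + 5/9 = ⅓ ≈ 0.33333)
(-4 - 1*(-6))*14 + P = (-4 - 1*(-6))*14 + ⅓ = (-4 + 6)*14 + ⅓ = 2*14 + ⅓ = 28 + ⅓ = 85/3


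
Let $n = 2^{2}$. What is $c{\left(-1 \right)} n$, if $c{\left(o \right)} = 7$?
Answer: $28$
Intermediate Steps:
$n = 4$
$c{\left(-1 \right)} n = 7 \cdot 4 = 28$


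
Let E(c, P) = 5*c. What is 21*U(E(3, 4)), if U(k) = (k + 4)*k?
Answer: 5985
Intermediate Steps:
U(k) = k*(4 + k) (U(k) = (4 + k)*k = k*(4 + k))
21*U(E(3, 4)) = 21*((5*3)*(4 + 5*3)) = 21*(15*(4 + 15)) = 21*(15*19) = 21*285 = 5985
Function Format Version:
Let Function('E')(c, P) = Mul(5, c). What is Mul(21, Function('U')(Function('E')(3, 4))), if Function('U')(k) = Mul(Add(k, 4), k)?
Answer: 5985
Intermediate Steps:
Function('U')(k) = Mul(k, Add(4, k)) (Function('U')(k) = Mul(Add(4, k), k) = Mul(k, Add(4, k)))
Mul(21, Function('U')(Function('E')(3, 4))) = Mul(21, Mul(Mul(5, 3), Add(4, Mul(5, 3)))) = Mul(21, Mul(15, Add(4, 15))) = Mul(21, Mul(15, 19)) = Mul(21, 285) = 5985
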